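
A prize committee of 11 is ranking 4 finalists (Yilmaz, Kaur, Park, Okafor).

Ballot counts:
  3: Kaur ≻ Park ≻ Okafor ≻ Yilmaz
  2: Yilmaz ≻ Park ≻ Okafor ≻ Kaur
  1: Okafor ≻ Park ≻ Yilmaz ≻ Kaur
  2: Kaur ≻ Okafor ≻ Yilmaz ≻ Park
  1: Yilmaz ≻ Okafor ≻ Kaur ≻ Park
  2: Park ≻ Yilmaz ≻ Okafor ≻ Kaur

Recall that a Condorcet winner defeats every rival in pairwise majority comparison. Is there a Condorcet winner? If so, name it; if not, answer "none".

Pairwise majorities:
Yilmaz vs Kaur: Yilmaz wins 6–5.
Yilmaz vs Park: Park wins 6–5.
Yilmaz vs Okafor: Okafor, 6–5.
Kaur–Park: Kaur 6–5.
Kaur–Okafor: Okafor 6–5.
Park vs Okafor: Park, 7–4.
Each nominee drops at least one matchup (Yilmaz loses to Park; Kaur loses to Yilmaz; Park loses to Kaur; Okafor loses to Park); the cycle Yilmaz > Kaur > Park > Yilmaz rules out a Condorcet winner.

none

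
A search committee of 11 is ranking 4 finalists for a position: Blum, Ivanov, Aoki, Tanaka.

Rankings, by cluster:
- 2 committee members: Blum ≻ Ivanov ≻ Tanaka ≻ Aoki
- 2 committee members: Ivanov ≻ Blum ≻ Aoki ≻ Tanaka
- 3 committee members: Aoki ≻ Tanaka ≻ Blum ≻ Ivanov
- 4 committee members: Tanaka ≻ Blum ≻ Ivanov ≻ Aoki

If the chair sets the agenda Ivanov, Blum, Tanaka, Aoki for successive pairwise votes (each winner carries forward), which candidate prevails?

Tanaka

Round 1: Ivanov vs Blum — 2–9, Blum advances.
Round 2: Blum vs Tanaka — 4–7, Tanaka advances.
Round 3: Tanaka vs Aoki — 6–5, Tanaka advances.
The agenda winner is Tanaka.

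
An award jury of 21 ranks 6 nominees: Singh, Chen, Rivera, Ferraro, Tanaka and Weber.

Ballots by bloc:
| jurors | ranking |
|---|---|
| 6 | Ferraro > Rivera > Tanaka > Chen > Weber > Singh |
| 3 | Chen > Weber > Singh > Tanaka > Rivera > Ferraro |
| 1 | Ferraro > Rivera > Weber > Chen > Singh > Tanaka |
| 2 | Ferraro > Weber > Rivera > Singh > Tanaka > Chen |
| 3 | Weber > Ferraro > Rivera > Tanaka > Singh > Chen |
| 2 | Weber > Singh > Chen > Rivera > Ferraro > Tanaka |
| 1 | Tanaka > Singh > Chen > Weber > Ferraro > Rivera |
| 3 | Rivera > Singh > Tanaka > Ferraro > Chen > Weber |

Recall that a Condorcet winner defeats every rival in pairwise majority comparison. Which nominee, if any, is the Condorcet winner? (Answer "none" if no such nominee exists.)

Pairwise majorities:
Singh–Chen: Singh 11–10.
Singh vs Rivera: Rivera, 15–6.
Singh–Ferraro: Ferraro 12–9.
Singh–Tanaka: Singh 11–10.
Singh–Weber: Weber 17–4.
Chen vs Rivera: Rivera wins 15–6.
Chen–Ferraro: Ferraro 15–6.
Chen vs Tanaka: Tanaka, 15–6.
Chen vs Weber: Chen, 13–8.
Rivera vs Ferraro: Ferraro, 13–8.
Rivera vs Tanaka: Rivera wins 17–4.
Rivera vs Weber: Weber, 11–10.
Ferraro vs Tanaka: Ferraro wins 14–7.
Ferraro–Weber: Ferraro 12–9.
Tanaka–Weber: Weber 11–10.
Ferraro wins every pairwise contest, so Ferraro is the Condorcet winner.

Ferraro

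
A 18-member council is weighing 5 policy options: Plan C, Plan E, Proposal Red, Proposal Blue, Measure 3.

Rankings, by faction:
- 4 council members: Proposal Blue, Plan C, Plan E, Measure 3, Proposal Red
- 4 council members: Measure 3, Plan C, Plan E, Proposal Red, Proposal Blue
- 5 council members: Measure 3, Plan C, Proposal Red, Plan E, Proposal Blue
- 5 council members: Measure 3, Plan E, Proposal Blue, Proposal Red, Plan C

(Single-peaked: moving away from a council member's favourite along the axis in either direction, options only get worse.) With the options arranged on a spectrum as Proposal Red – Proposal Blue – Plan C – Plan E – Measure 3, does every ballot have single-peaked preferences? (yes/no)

no

Axis positions: Proposal Red=1, Proposal Blue=2, Plan C=3, Plan E=4, Measure 3=5.
Faction 1 (peak Proposal Blue at position 2): ranking walks positions 2-3-4-5-1, expanding outward from the peak — single-peaked.
Faction 2: ranking walks positions 5-3-4-1-2; Plan C is ranked above Plan E even though Plan E lies between Plan C and the peak Measure 3 on the axis — preferences dip and rise again. Not single-peaked.
Faction 3: ranking walks positions 5-3-1-4-2; Plan C is ranked above Plan E even though Plan E lies between Plan C and the peak Measure 3 on the axis — preferences dip and rise again. Not single-peaked.
Faction 4: ranking walks positions 5-4-2-1-3; Proposal Blue is ranked above Plan C even though Plan C lies between Proposal Blue and the peak Measure 3 on the axis — preferences dip and rise again. Not single-peaked.
Faction 2 violates single-peakedness, so the profile is not single-peaked on this axis.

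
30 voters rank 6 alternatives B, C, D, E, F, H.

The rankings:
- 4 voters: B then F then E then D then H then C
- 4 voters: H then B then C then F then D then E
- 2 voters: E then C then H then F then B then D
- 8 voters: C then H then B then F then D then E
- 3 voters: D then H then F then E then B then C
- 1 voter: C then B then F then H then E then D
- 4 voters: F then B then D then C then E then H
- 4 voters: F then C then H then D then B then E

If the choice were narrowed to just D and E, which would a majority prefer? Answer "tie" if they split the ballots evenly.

Ballots ranking D above E: 4 + 8 + 3 + 4 + 4 = 23.
Ballots ranking E above D: 30 − 23 = 7.
D wins the head-to-head 23–7.

D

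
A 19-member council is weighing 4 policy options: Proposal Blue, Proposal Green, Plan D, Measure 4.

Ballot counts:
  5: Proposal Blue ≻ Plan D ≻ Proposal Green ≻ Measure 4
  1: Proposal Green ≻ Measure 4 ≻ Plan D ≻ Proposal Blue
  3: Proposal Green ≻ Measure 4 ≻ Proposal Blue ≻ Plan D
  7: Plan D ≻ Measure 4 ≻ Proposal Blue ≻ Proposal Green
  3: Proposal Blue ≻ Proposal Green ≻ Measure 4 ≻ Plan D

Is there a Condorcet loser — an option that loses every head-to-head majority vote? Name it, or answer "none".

none

Pairwise majorities:
Proposal Blue vs Proposal Green: Proposal Blue is ranked higher on 5+7+3 = 15 ballots, Proposal Green on 4. Proposal Blue wins 15–4.
Proposal Blue vs Plan D: Proposal Blue wins 11–8.
Proposal Blue vs Measure 4: 5+3 = 8 for Proposal Blue, 11 for Measure 4 — Measure 4 by 11–8.
Proposal Green vs Plan D: 7 to 12, Plan D.
Proposal Green vs Measure 4: Proposal Green, 12–7.
Plan D–Measure 4: Plan D 12–7.
Each option has at least one pairwise win (Proposal Blue beats Proposal Green; Proposal Green beats Measure 4; Plan D beats Proposal Green; Measure 4 beats Proposal Blue) — no Condorcet loser.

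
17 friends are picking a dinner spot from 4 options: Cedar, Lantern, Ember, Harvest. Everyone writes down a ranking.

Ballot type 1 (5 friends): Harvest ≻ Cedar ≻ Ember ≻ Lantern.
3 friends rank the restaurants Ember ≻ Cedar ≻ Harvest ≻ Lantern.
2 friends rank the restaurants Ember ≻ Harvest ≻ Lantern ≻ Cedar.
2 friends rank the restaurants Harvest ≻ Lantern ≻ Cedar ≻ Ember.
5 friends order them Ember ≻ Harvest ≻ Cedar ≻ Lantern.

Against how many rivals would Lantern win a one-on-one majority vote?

Lantern against each rival (17 friends):
Lantern vs Cedar: Cedar, 13–4.
Lantern vs Ember: Ember wins 15–2.
Lantern vs Harvest: Lantern is ranked higher on 0 ballots, Harvest on 17. Harvest wins 17–0.
Lantern beats no one; loses to Cedar, Ember, Harvest — 0 pairwise wins.

0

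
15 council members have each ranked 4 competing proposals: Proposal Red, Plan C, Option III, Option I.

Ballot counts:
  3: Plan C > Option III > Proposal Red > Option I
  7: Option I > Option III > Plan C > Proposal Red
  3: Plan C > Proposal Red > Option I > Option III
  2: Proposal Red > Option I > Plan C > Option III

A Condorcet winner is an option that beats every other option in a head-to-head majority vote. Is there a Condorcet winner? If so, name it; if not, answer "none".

none

Check each pair by majority over 15 ballots:
Proposal Red–Plan C: Plan C 13–2.
Proposal Red vs Option III: Proposal Red preferred on 3+2 = 5 ballots; Option III wins 10–5.
Proposal Red vs Option I: 3+3+2 = 8 for Proposal Red, 7 for Option I — Proposal Red by 8–7.
Plan C vs Option III: Plan C, 8–7.
Plan C vs Option I: 6 to 9, Option I.
Option III vs Option I: Option I wins 12–3.
Every option loses at least once (Proposal Red loses to Plan C; Plan C loses to Option I; Option III loses to Plan C; Option I loses to Proposal Red). The majority relation contains the cycle Proposal Red → Option I → Plan C → Proposal Red, so there is no Condorcet winner.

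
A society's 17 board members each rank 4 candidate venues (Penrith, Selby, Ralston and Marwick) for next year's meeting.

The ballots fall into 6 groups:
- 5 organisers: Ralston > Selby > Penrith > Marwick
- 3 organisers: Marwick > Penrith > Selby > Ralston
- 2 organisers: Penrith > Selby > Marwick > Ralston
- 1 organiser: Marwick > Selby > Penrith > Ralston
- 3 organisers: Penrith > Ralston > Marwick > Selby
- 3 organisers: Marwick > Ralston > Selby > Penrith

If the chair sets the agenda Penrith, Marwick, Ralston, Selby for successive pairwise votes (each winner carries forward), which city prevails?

Round 1: Penrith vs Marwick — 10–7, Penrith advances.
Round 2: Penrith vs Ralston — 9–8, Penrith advances.
Round 3: Penrith vs Selby — 8–9, Selby advances.
Selby survives the agenda.

Selby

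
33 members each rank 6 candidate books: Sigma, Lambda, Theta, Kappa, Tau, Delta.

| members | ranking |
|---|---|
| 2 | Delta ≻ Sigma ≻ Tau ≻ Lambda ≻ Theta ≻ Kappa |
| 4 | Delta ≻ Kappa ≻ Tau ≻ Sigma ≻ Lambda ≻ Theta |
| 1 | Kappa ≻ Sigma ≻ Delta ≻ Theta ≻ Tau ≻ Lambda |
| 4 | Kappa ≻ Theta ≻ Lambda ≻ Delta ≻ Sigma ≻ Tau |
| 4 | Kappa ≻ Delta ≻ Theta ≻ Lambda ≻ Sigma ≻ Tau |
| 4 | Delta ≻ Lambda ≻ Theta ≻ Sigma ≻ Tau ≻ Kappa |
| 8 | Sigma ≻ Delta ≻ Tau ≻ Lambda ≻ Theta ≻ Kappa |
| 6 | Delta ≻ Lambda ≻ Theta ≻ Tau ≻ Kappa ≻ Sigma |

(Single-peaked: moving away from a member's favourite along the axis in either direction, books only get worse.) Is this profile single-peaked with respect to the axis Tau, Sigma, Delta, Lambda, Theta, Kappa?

Axis positions: Tau=1, Sigma=2, Delta=3, Lambda=4, Theta=5, Kappa=6.
Cluster 1 (peak Delta at position 3): ranking walks positions 3-2-1-4-5-6, expanding outward from the peak — single-peaked.
Cluster 2: ranking walks positions 3-6-1-2-4-5; Kappa is ranked above Lambda even though Lambda lies between Kappa and the peak Delta on the axis — preferences dip and rise again. Not single-peaked.
Cluster 3: ranking walks positions 6-2-3-5-1-4; Sigma is ranked above Theta even though Theta lies between Sigma and the peak Kappa on the axis — preferences dip and rise again. Not single-peaked.
Cluster 4 (peak Kappa at position 6): ranking walks positions 6-5-4-3-2-1, expanding outward from the peak — single-peaked.
Cluster 5: ranking walks positions 6-3-5-4-2-1; Delta is ranked above Theta even though Theta lies between Delta and the peak Kappa on the axis — preferences dip and rise again. Not single-peaked.
Cluster 6 (peak Delta at position 3): ranking walks positions 3-4-5-2-1-6, expanding outward from the peak — single-peaked.
Cluster 7 (peak Sigma at position 2): ranking walks positions 2-3-1-4-5-6, expanding outward from the peak — single-peaked.
Cluster 8: ranking walks positions 3-4-5-1-6-2; Tau is ranked above Sigma even though Sigma lies between Tau and the peak Delta on the axis — preferences dip and rise again. Not single-peaked.
Cluster 2 violates single-peakedness, so the profile is not single-peaked on this axis.

no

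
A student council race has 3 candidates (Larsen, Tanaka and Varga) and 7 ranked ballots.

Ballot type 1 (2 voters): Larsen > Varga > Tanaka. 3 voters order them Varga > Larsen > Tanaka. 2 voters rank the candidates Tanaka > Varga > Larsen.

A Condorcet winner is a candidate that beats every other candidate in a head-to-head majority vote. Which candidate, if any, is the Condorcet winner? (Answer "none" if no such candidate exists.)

Varga

Head-to-head results (7 voters):
Larsen vs Tanaka: 5 to 2, Larsen.
Larsen–Varga: Varga 5–2.
Tanaka vs Varga: Tanaka is ranked higher on 2 ballots, Varga on 5. Varga wins 5–2.
Varga defeats every rival head-to-head and is the Condorcet winner.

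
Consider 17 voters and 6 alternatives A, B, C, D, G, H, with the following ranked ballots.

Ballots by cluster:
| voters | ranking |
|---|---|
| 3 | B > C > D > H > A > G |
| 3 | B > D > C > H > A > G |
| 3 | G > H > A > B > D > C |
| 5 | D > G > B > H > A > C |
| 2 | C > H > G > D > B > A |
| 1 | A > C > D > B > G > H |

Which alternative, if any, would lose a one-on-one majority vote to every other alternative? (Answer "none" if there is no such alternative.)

Head-to-head results (17 voters):
A vs B: A preferred on 3+1 = 4 ballots; B wins 13–4.
A vs C: A wins 9–8.
A vs D: 4 to 13, D.
A–G: G 10–7.
A vs H: H, 16–1.
B vs C: B wins 14–3.
B vs D: B wins 9–8.
B–G: G 10–7.
B vs H: B wins 12–5.
C vs D: D, 11–6.
C–G: C 9–8.
C vs H: C preferred on 3+3+2+1 = 9 ballots; C wins 9–8.
D vs G: D wins 12–5.
D vs H: D, 12–5.
G vs H: G is ranked higher on 3+5+1 = 9 ballots, H on 8. G wins 9–8.
Every alternative wins at least one matchup (A beats C; B beats A; C beats G; D beats A; G beats A; H beats A), so there is no Condorcet loser.

none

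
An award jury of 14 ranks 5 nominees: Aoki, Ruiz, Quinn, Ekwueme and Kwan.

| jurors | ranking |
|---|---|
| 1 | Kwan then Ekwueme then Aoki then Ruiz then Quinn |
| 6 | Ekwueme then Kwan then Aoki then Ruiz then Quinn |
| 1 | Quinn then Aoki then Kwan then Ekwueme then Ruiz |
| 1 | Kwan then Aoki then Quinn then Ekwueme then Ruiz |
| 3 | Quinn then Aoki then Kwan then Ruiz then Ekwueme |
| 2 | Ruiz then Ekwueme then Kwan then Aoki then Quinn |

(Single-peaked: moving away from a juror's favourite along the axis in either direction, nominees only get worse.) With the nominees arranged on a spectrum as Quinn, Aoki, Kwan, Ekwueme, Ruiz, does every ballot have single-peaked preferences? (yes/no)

Axis positions: Quinn=1, Aoki=2, Kwan=3, Ekwueme=4, Ruiz=5.
Group 1 (peak Kwan at position 3): ranking walks positions 3-4-2-5-1, expanding outward from the peak — single-peaked.
Group 2 (peak Ekwueme at position 4): ranking walks positions 4-3-2-5-1, expanding outward from the peak — single-peaked.
Group 3 (peak Quinn at position 1): ranking walks positions 1-2-3-4-5, expanding outward from the peak — single-peaked.
Group 4 (peak Kwan at position 3): ranking walks positions 3-2-1-4-5, expanding outward from the peak — single-peaked.
Group 5: ranking walks positions 1-2-3-5-4; Ruiz is ranked above Ekwueme even though Ekwueme lies between Ruiz and the peak Quinn on the axis — preferences dip and rise again. Not single-peaked.
Group 6 (peak Ruiz at position 5): ranking walks positions 5-4-3-2-1, expanding outward from the peak — single-peaked.
Group 5 violates single-peakedness, so the profile is not single-peaked on this axis.

no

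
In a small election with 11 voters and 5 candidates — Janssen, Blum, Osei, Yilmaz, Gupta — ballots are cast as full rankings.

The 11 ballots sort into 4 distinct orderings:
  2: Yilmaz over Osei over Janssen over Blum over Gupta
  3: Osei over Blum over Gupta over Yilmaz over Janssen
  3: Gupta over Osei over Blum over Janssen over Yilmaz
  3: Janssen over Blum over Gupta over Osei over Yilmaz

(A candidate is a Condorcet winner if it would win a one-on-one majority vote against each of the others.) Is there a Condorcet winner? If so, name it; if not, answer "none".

none

Pairwise majorities:
Janssen vs Blum: Blum wins 6–5.
Janssen vs Osei: Osei wins 8–3.
Janssen vs Yilmaz: Janssen wins 6–5.
Janssen–Gupta: Gupta 6–5.
Blum vs Osei: Osei, 8–3.
Blum vs Yilmaz: Blum, 9–2.
Blum–Gupta: Blum 8–3.
Osei vs Yilmaz: Osei, 9–2.
Osei vs Gupta: Gupta wins 6–5.
Yilmaz–Gupta: Gupta 9–2.
No candidate is unbeaten: Janssen loses to Blum; Blum loses to Osei; Osei loses to Gupta; Yilmaz loses to Janssen; Gupta loses to Blum. In particular Blum → Gupta → Osei → Blum is a majority cycle — no Condorcet winner exists.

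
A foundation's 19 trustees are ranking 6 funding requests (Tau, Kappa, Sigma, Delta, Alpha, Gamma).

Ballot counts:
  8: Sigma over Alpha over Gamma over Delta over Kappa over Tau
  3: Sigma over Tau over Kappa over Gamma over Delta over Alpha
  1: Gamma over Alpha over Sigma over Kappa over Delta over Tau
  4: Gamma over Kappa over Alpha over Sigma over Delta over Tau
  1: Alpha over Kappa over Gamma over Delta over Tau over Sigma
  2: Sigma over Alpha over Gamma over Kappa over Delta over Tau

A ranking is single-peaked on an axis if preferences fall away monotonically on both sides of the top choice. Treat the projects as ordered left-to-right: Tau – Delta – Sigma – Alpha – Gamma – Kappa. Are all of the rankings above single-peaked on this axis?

Axis positions: Tau=1, Delta=2, Sigma=3, Alpha=4, Gamma=5, Kappa=6.
Faction 1 (peak Sigma at position 3): ranking walks positions 3-4-5-2-6-1, expanding outward from the peak — single-peaked.
Faction 2: ranking walks positions 3-1-6-5-2-4; Tau is ranked above Delta even though Delta lies between Tau and the peak Sigma on the axis — preferences dip and rise again. Not single-peaked.
Faction 3 (peak Gamma at position 5): ranking walks positions 5-4-3-6-2-1, expanding outward from the peak — single-peaked.
Faction 4 (peak Gamma at position 5): ranking walks positions 5-6-4-3-2-1, expanding outward from the peak — single-peaked.
Faction 5: ranking walks positions 4-6-5-2-1-3; Kappa is ranked above Gamma even though Gamma lies between Kappa and the peak Alpha on the axis — preferences dip and rise again. Not single-peaked.
Faction 6 (peak Sigma at position 3): ranking walks positions 3-4-5-6-2-1, expanding outward from the peak — single-peaked.
Faction 2 violates single-peakedness, so the profile is not single-peaked on this axis.

no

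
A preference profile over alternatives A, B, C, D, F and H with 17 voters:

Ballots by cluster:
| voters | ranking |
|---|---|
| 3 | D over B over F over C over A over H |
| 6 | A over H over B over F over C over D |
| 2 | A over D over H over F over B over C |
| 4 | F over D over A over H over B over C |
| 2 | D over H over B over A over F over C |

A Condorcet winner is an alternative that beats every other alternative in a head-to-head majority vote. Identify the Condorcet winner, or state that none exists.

Head-to-head results (17 voters):
A vs B: 6+2+4 = 12 for A, 5 for B — A by 12–5.
A vs C: A is ranked higher on 6+2+4+2 = 14 ballots, C on 3. A wins 14–3.
A vs D: 8 to 9, D.
A vs F: 6+2+2 = 10 for A, 7 for F — A by 10–7.
A vs H: 3+6+2+4 = 15 for A, 2 for H — A by 15–2.
B vs C: B is ranked higher on 3+6+2+4+2 = 17 ballots, C on 0. B wins 17–0.
B vs D: 6 for B, 11 for D — D by 11–6.
B vs F: 3+6+2 = 11 for B, 6 for F — B by 11–6.
B vs H: 3 to 14, H.
C vs D: C is ranked higher on 6 ballots, D on 11. D wins 11–6.
C vs F: C is ranked higher on 0 ballots, F on 17. F wins 17–0.
C vs H: 3 to 14, H.
D vs F: D preferred on 3+2+2 = 7 ballots; F wins 10–7.
D vs H: D preferred on 3+2+4+2 = 11 ballots; D wins 11–6.
F vs H: 3+4 = 7 for F, 10 for H — H by 10–7.
Each alternative drops at least one matchup (A loses to D; B loses to A; C loses to A; D loses to F; F loses to A; H loses to A); the cycle A → F → D → A rules out a Condorcet winner.

none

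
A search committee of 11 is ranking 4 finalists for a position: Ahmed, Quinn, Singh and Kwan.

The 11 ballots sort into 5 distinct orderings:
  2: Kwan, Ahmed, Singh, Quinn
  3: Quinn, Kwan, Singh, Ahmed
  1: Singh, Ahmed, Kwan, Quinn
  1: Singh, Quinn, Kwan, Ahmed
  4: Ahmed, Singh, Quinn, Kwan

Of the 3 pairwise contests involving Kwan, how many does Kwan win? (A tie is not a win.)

Kwan against each rival (11 committee members):
Kwan vs Ahmed: Kwan wins 6–5.
Kwan vs Quinn: Quinn wins 8–3.
Kwan vs Singh: Kwan is ranked higher on 2+3 = 5 ballots, Singh on 6. Singh wins 6–5.
Kwan beats Ahmed; loses to Quinn, Singh — 1 pairwise win.

1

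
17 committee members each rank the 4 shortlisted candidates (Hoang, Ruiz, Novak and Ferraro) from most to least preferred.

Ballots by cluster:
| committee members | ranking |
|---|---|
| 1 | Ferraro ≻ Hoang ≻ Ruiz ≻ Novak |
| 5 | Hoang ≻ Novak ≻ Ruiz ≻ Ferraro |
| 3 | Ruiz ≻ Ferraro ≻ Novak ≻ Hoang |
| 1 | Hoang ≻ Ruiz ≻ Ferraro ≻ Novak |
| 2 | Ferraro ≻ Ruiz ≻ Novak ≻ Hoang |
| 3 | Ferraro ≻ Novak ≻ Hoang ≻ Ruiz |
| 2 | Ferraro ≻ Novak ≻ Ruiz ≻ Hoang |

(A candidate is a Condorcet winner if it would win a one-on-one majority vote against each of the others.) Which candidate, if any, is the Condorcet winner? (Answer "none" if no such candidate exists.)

Head-to-head results (17 committee members):
Hoang–Ruiz: Hoang 10–7.
Hoang vs Novak: Novak, 10–7.
Hoang–Ferraro: Ferraro 11–6.
Ruiz–Novak: Novak 10–7.
Ruiz vs Ferraro: Ruiz wins 9–8.
Novak vs Ferraro: 5 for Novak, 12 for Ferraro — Ferraro by 12–5.
No candidate is unbeaten: Hoang loses to Novak; Ruiz loses to Hoang; Novak loses to Ferraro; Ferraro loses to Ruiz. In particular Hoang → Ruiz → Ferraro → Hoang is a majority cycle — no Condorcet winner exists.

none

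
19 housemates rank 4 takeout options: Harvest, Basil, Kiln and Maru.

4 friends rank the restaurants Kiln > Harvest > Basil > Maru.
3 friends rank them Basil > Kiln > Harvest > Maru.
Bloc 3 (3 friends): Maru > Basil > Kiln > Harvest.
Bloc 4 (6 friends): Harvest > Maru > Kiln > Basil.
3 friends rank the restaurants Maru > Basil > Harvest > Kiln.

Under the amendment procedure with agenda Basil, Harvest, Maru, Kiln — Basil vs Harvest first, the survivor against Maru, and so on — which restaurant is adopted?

Round 1: Basil vs Harvest — 9–10, Harvest advances.
Round 2: Harvest vs Maru — 13–6, Harvest advances.
Round 3: Harvest vs Kiln — 9–10, Kiln advances.
Kiln survives the agenda.

Kiln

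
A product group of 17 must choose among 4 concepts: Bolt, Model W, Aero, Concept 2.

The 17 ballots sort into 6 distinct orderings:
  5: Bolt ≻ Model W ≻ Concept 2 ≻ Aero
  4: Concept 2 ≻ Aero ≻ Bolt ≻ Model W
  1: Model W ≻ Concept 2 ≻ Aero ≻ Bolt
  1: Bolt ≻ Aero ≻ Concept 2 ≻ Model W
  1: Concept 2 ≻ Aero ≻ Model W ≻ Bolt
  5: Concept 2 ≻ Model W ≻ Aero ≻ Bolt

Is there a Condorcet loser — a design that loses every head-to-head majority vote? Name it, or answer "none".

none

Pairwise majorities:
Bolt vs Model W: 10 to 7, Bolt.
Bolt vs Aero: Bolt is ranked higher on 5+1 = 6 ballots, Aero on 11. Aero wins 11–6.
Bolt vs Concept 2: Concept 2, 11–6.
Model W vs Aero: Model W, 11–6.
Model W vs Concept 2: Model W preferred on 5+1 = 6 ballots; Concept 2 wins 11–6.
Aero vs Concept 2: 1 to 16, Concept 2.
No design is winless: Bolt beats Model W; Model W beats Aero; Aero beats Bolt; Concept 2 beats Bolt. There is no Condorcet loser.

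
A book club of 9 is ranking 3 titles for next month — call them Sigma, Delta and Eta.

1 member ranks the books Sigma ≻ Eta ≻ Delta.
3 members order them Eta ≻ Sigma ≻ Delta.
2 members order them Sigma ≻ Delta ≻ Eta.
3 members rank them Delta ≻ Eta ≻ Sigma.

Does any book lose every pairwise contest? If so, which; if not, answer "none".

none

Head-to-head results (9 members):
Sigma vs Delta: Sigma is ranked higher on 1+3+2 = 6 ballots, Delta on 3. Sigma wins 6–3.
Sigma vs Eta: Eta wins 6–3.
Delta vs Eta: Delta is ranked higher on 2+3 = 5 ballots, Eta on 4. Delta wins 5–4.
Each book has at least one pairwise win (Sigma beats Delta; Delta beats Eta; Eta beats Sigma) — no Condorcet loser.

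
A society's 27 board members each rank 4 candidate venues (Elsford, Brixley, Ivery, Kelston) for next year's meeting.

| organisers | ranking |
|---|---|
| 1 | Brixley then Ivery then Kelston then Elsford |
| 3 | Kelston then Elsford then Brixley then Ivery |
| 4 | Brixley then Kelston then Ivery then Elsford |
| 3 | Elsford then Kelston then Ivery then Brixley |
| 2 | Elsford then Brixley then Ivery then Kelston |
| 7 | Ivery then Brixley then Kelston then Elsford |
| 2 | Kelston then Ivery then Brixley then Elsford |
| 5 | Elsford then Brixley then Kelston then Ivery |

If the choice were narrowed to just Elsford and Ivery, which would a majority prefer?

Ivery

Ballots ranking Elsford above Ivery: 3 + 3 + 2 + 5 = 13.
Ballots ranking Ivery above Elsford: 27 − 13 = 14.
Ivery wins the head-to-head 14–13.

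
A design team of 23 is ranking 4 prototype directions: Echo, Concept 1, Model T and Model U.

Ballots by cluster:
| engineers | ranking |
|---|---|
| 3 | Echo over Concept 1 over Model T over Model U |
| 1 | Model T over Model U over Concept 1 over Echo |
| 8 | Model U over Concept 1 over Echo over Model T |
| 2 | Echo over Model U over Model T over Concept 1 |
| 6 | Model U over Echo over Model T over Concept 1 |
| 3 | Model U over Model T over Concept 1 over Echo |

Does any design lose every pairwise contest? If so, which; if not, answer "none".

none

Pairwise majorities:
Echo vs Concept 1: 11 to 12, Concept 1.
Echo vs Model T: 3+8+2+6 = 19 for Echo, 4 for Model T — Echo by 19–4.
Echo vs Model U: Model U, 18–5.
Concept 1 vs Model T: 11 to 12, Model T.
Concept 1–Model U: Model U 20–3.
Model T–Model U: Model U 19–4.
No design is winless: Echo beats Model T; Concept 1 beats Echo; Model T beats Concept 1; Model U beats Echo. There is no Condorcet loser.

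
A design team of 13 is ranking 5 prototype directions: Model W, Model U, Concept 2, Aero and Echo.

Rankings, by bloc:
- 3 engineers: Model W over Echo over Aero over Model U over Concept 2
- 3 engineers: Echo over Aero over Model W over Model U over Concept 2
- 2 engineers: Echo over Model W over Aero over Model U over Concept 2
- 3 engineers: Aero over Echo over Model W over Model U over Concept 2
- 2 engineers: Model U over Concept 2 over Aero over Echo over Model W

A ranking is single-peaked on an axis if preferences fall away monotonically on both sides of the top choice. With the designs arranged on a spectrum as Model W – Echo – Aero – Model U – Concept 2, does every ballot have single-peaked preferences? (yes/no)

Axis positions: Model W=1, Echo=2, Aero=3, Model U=4, Concept 2=5.
Bloc 1 (peak Model W at position 1): ranking walks positions 1-2-3-4-5, expanding outward from the peak — single-peaked.
Bloc 2 (peak Echo at position 2): ranking walks positions 2-3-1-4-5, expanding outward from the peak — single-peaked.
Bloc 3 (peak Echo at position 2): ranking walks positions 2-1-3-4-5, expanding outward from the peak — single-peaked.
Bloc 4 (peak Aero at position 3): ranking walks positions 3-2-1-4-5, expanding outward from the peak — single-peaked.
Bloc 5 (peak Model U at position 4): ranking walks positions 4-5-3-2-1, expanding outward from the peak — single-peaked.
Every ranking is single-peaked on this axis.

yes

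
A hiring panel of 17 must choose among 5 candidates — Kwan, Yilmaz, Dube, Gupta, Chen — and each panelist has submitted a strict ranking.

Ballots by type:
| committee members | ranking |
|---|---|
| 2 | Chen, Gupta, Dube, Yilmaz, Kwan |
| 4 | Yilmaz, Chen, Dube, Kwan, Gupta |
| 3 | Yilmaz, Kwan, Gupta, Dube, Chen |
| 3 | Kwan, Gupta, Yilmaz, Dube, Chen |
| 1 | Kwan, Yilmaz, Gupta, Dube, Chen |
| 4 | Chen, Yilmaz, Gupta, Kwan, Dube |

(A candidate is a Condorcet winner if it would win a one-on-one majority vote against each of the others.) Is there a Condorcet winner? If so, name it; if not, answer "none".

Pairwise majorities:
Kwan vs Yilmaz: 3+1 = 4 for Kwan, 13 for Yilmaz — Yilmaz by 13–4.
Kwan vs Dube: 11 to 6, Kwan.
Kwan vs Gupta: Kwan preferred on 4+3+3+1 = 11 ballots; Kwan wins 11–6.
Kwan vs Chen: Kwan preferred on 3+3+1 = 7 ballots; Chen wins 10–7.
Yilmaz vs Dube: 4+3+3+1+4 = 15 for Yilmaz, 2 for Dube — Yilmaz by 15–2.
Yilmaz vs Gupta: Yilmaz is ranked higher on 4+3+1+4 = 12 ballots, Gupta on 5. Yilmaz wins 12–5.
Yilmaz vs Chen: Yilmaz, 11–6.
Dube vs Gupta: 4 to 13, Gupta.
Dube vs Chen: Chen, 10–7.
Gupta–Chen: Chen 10–7.
Yilmaz beats each of Kwan, Dube, Gupta, Chen — Yilmaz is the Condorcet winner.

Yilmaz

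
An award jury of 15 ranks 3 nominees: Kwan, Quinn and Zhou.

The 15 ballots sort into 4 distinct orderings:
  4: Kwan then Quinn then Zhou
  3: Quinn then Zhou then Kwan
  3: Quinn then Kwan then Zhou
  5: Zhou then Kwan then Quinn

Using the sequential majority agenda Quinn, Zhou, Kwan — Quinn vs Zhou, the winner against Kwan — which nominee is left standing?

Round 1: Quinn vs Zhou — 10–5, Quinn advances.
Round 2: Quinn vs Kwan — 6–9, Kwan advances.
The agenda winner is Kwan.

Kwan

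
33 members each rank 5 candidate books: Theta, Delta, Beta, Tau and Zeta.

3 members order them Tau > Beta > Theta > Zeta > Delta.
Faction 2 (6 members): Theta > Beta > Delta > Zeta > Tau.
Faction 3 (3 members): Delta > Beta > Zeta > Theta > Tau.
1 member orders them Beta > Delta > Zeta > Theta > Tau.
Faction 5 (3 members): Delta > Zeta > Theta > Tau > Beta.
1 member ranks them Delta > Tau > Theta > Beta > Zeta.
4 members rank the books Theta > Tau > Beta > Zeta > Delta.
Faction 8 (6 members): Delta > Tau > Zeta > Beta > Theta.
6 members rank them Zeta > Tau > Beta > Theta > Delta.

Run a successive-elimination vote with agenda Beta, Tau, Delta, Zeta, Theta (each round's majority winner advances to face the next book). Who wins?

Round 1: Beta vs Tau — 10–23, Tau advances.
Round 2: Tau vs Delta — 13–20, Delta advances.
Round 3: Delta vs Zeta — 20–13, Delta advances.
Round 4: Delta vs Theta — 14–19, Theta advances.
The agenda winner is Theta.

Theta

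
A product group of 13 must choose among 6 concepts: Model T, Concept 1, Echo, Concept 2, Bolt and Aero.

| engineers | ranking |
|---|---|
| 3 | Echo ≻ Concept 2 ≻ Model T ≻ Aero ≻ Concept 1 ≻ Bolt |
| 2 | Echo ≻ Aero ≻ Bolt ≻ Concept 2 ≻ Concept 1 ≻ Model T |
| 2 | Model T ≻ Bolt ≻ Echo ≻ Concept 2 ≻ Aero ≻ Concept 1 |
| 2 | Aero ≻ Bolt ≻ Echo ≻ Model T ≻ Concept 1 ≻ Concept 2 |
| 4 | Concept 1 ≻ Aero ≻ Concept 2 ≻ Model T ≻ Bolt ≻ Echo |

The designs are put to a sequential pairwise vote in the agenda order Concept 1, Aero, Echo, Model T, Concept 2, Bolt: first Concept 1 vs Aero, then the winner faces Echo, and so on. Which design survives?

Bolt

Round 1: Concept 1 vs Aero — 4–9, Aero advances.
Round 2: Aero vs Echo — 6–7, Echo advances.
Round 3: Echo vs Model T — 7–6, Echo advances.
Round 4: Echo vs Concept 2 — 9–4, Echo advances.
Round 5: Echo vs Bolt — 5–8, Bolt advances.
The agenda winner is Bolt.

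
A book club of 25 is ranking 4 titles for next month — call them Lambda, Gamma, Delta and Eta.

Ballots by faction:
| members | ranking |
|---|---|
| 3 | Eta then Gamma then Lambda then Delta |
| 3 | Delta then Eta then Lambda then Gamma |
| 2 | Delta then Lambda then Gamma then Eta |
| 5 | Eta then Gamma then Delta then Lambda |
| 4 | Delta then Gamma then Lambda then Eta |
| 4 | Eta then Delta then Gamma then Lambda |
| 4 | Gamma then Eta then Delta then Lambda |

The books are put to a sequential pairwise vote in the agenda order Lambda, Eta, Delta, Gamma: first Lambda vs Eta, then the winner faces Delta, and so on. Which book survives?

Round 1: Lambda vs Eta — 6–19, Eta advances.
Round 2: Eta vs Delta — 16–9, Eta advances.
Round 3: Eta vs Gamma — 15–10, Eta advances.
Eta survives the agenda.

Eta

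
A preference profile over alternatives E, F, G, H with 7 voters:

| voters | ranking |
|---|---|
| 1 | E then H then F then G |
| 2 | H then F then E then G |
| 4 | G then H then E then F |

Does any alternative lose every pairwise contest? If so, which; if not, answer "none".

F

Pairwise majorities:
E vs F: E preferred on 1+4 = 5 ballots; E wins 5–2.
E–G: G 4–3.
E vs H: H, 6–1.
F–G: G 4–3.
F vs H: F preferred on 0 ballots; H wins 7–0.
G vs H: G preferred on 4 ballots; G wins 4–3.
F loses to every other alternative — it is the Condorcet loser.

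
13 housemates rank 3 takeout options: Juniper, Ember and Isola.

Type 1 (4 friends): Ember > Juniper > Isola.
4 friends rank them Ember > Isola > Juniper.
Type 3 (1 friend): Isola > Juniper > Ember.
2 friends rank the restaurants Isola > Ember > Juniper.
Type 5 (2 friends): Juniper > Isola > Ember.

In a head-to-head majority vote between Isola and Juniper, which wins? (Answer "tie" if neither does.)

Isola

Ballots ranking Isola above Juniper: 4 + 1 + 2 = 7.
Ballots ranking Juniper above Isola: 13 − 7 = 6.
Isola wins the head-to-head 7–6.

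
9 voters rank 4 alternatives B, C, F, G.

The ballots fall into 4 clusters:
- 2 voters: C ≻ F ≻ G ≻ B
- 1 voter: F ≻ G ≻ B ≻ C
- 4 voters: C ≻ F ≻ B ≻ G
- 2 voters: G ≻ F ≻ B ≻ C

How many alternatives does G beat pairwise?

1

G against each rival (9 voters):
G–B: G 5–4.
G vs C: C, 6–3.
G–F: F 7–2.
G beats B; loses to C, F — 1 pairwise win.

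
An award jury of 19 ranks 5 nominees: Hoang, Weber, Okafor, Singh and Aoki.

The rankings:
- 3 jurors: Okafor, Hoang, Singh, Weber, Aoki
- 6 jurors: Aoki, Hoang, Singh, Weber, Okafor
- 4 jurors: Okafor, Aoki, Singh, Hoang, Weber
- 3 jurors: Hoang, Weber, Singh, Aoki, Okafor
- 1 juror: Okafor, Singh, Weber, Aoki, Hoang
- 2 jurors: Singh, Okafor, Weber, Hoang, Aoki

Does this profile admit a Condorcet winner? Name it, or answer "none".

Head-to-head results (19 jurors):
Hoang–Weber: Hoang 16–3.
Hoang vs Okafor: Okafor wins 10–9.
Hoang–Singh: Hoang 12–7.
Hoang vs Aoki: Aoki wins 11–8.
Weber vs Okafor: Okafor wins 10–9.
Weber vs Singh: Singh wins 16–3.
Weber vs Aoki: Aoki, 10–9.
Okafor vs Singh: Singh wins 11–8.
Okafor vs Aoki: Okafor wins 10–9.
Singh vs Aoki: Aoki wins 10–9.
Every nominee loses at least once (Hoang loses to Okafor; Weber loses to Hoang; Okafor loses to Singh; Singh loses to Hoang; Aoki loses to Okafor). The majority relation contains the cycle Hoang beats Singh beats Okafor beats Hoang, so there is no Condorcet winner.

none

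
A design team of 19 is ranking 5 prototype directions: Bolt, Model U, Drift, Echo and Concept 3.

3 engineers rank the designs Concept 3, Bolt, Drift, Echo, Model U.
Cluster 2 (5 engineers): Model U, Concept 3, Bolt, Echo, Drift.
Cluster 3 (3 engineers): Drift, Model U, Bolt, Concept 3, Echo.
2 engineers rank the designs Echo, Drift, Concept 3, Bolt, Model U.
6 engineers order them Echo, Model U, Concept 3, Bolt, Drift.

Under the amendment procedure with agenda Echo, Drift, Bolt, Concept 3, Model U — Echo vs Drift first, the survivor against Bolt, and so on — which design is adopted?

Round 1: Echo vs Drift — 13–6, Echo advances.
Round 2: Echo vs Bolt — 8–11, Bolt advances.
Round 3: Bolt vs Concept 3 — 3–16, Concept 3 advances.
Round 4: Concept 3 vs Model U — 5–14, Model U advances.
The agenda winner is Model U.

Model U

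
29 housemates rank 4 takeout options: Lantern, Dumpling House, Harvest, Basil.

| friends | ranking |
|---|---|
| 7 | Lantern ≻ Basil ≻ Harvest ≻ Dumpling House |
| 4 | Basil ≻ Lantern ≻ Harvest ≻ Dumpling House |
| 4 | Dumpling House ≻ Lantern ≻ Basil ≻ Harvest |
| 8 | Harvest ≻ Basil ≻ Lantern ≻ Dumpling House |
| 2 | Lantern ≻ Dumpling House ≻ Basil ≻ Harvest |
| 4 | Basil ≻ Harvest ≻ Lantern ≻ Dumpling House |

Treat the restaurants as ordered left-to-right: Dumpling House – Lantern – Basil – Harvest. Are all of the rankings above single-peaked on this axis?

Axis positions: Dumpling House=1, Lantern=2, Basil=3, Harvest=4.
Ballot type 1 (peak Lantern at position 2): ranking walks positions 2-3-4-1, expanding outward from the peak — single-peaked.
Ballot type 2 (peak Basil at position 3): ranking walks positions 3-2-4-1, expanding outward from the peak — single-peaked.
Ballot type 3 (peak Dumpling House at position 1): ranking walks positions 1-2-3-4, expanding outward from the peak — single-peaked.
Ballot type 4 (peak Harvest at position 4): ranking walks positions 4-3-2-1, expanding outward from the peak — single-peaked.
Ballot type 5 (peak Lantern at position 2): ranking walks positions 2-1-3-4, expanding outward from the peak — single-peaked.
Ballot type 6 (peak Basil at position 3): ranking walks positions 3-4-2-1, expanding outward from the peak — single-peaked.
Every ranking is single-peaked on this axis.

yes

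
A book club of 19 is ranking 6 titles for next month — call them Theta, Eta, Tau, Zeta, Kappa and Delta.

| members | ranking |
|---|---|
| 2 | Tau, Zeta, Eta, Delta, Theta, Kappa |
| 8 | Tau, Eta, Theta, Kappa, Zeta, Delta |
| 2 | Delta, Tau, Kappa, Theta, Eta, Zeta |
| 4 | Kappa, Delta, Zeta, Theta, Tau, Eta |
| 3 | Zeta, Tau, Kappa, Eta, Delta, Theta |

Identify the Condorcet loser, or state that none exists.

none

Head-to-head results (19 members):
Theta vs Eta: Theta is ranked higher on 2+4 = 6 ballots, Eta on 13. Eta wins 13–6.
Theta vs Tau: Theta preferred on 4 ballots; Tau wins 15–4.
Theta vs Zeta: 10 to 9, Theta.
Theta vs Kappa: Theta is ranked higher on 2+8 = 10 ballots, Kappa on 9. Theta wins 10–9.
Theta vs Delta: Theta preferred on 8 ballots; Delta wins 11–8.
Eta vs Tau: 0 for Eta, 19 for Tau — Tau by 19–0.
Eta vs Zeta: Eta wins 10–9.
Eta vs Kappa: 10 to 9, Eta.
Eta vs Delta: Eta, 13–6.
Tau vs Zeta: 2+8+2 = 12 for Tau, 7 for Zeta — Tau by 12–7.
Tau–Kappa: Tau 15–4.
Tau vs Delta: Tau wins 13–6.
Zeta vs Kappa: Kappa wins 14–5.
Zeta vs Delta: 2+8+3 = 13 for Zeta, 6 for Delta — Zeta by 13–6.
Kappa vs Delta: Kappa, 15–4.
Every book wins at least one matchup (Theta beats Zeta; Eta beats Theta; Tau beats Theta; Zeta beats Delta; Kappa beats Zeta; Delta beats Theta), so there is no Condorcet loser.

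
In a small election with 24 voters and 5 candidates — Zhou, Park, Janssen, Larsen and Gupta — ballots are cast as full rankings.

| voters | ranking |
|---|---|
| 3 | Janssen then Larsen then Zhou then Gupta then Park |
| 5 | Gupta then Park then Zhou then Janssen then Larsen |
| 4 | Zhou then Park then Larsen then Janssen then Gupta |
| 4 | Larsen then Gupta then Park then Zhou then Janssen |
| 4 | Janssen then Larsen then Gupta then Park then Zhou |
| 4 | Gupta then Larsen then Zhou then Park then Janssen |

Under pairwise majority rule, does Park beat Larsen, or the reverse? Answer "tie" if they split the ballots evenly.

Larsen

Ballots ranking Park above Larsen: 5 + 4 = 9.
Ballots ranking Larsen above Park: 24 − 9 = 15.
Larsen wins the head-to-head 15–9.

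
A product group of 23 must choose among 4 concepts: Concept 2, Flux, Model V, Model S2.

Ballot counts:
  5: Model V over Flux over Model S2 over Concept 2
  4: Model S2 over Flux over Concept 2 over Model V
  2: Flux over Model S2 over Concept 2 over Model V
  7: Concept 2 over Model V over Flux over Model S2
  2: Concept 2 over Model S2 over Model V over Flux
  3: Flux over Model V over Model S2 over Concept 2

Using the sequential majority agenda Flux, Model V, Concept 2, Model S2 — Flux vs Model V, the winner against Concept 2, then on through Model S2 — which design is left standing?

Round 1: Flux vs Model V — 9–14, Model V advances.
Round 2: Model V vs Concept 2 — 8–15, Concept 2 advances.
Round 3: Concept 2 vs Model S2 — 9–14, Model S2 advances.
Model S2 survives the agenda.

Model S2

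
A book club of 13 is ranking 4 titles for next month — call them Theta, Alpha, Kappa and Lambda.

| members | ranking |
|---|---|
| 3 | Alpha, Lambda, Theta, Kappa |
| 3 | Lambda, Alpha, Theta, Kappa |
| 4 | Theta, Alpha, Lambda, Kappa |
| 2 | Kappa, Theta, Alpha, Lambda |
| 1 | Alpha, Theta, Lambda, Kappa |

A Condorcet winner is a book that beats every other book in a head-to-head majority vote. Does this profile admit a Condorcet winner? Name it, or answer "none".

Head-to-head results (13 members):
Theta vs Alpha: Alpha wins 7–6.
Theta vs Kappa: Theta, 11–2.
Theta vs Lambda: Theta, 7–6.
Alpha vs Kappa: Alpha wins 11–2.
Alpha–Lambda: Alpha 10–3.
Kappa vs Lambda: Lambda, 11–2.
Alpha wins every pairwise contest, so Alpha is the Condorcet winner.

Alpha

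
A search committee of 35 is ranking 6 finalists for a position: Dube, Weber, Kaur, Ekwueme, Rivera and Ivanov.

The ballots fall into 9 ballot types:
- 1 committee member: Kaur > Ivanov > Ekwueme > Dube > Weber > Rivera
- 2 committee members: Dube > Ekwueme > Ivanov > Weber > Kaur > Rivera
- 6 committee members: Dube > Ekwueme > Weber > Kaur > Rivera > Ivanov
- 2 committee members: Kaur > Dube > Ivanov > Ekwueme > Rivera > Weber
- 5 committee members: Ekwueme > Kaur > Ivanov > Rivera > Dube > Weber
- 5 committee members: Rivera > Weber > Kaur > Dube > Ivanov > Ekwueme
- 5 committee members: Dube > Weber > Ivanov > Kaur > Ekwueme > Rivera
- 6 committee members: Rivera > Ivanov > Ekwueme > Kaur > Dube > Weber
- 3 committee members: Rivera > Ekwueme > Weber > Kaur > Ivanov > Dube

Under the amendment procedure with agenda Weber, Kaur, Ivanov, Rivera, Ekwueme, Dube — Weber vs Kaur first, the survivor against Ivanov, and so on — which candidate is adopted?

Round 1: Weber vs Kaur — 21–14, Weber advances.
Round 2: Weber vs Ivanov — 19–16, Weber advances.
Round 3: Weber vs Rivera — 14–21, Rivera advances.
Round 4: Rivera vs Ekwueme — 14–21, Ekwueme advances.
Round 5: Ekwueme vs Dube — 15–20, Dube advances.
The agenda winner is Dube.

Dube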